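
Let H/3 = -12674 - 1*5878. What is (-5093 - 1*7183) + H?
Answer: -67932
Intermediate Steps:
H = -55656 (H = 3*(-12674 - 1*5878) = 3*(-12674 - 5878) = 3*(-18552) = -55656)
(-5093 - 1*7183) + H = (-5093 - 1*7183) - 55656 = (-5093 - 7183) - 55656 = -12276 - 55656 = -67932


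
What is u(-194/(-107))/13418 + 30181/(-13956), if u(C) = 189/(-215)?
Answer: -43535449577/20130622860 ≈ -2.1626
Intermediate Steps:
u(C) = -189/215 (u(C) = 189*(-1/215) = -189/215)
u(-194/(-107))/13418 + 30181/(-13956) = -189/215/13418 + 30181/(-13956) = -189/215*1/13418 + 30181*(-1/13956) = -189/2884870 - 30181/13956 = -43535449577/20130622860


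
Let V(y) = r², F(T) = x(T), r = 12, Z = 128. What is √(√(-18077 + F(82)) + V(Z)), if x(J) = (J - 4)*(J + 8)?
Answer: √(144 + I*√11057) ≈ 12.695 + 4.1416*I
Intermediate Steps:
x(J) = (-4 + J)*(8 + J)
F(T) = -32 + T² + 4*T
V(y) = 144 (V(y) = 12² = 144)
√(√(-18077 + F(82)) + V(Z)) = √(√(-18077 + (-32 + 82² + 4*82)) + 144) = √(√(-18077 + (-32 + 6724 + 328)) + 144) = √(√(-18077 + 7020) + 144) = √(√(-11057) + 144) = √(I*√11057 + 144) = √(144 + I*√11057)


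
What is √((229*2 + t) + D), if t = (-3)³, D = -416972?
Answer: I*√416541 ≈ 645.4*I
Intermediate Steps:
t = -27
√((229*2 + t) + D) = √((229*2 - 27) - 416972) = √((458 - 27) - 416972) = √(431 - 416972) = √(-416541) = I*√416541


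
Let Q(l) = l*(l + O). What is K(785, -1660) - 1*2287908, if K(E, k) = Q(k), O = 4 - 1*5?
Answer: 469352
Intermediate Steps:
O = -1 (O = 4 - 5 = -1)
Q(l) = l*(-1 + l) (Q(l) = l*(l - 1) = l*(-1 + l))
K(E, k) = k*(-1 + k)
K(785, -1660) - 1*2287908 = -1660*(-1 - 1660) - 1*2287908 = -1660*(-1661) - 2287908 = 2757260 - 2287908 = 469352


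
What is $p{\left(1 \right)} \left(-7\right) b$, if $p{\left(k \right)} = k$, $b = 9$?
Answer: $-63$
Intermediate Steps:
$p{\left(1 \right)} \left(-7\right) b = 1 \left(-7\right) 9 = \left(-7\right) 9 = -63$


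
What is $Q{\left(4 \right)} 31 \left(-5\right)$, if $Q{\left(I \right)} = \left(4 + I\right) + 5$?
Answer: $-2015$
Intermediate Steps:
$Q{\left(I \right)} = 9 + I$
$Q{\left(4 \right)} 31 \left(-5\right) = \left(9 + 4\right) 31 \left(-5\right) = 13 \cdot 31 \left(-5\right) = 403 \left(-5\right) = -2015$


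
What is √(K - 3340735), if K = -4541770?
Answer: I*√7882505 ≈ 2807.6*I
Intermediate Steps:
√(K - 3340735) = √(-4541770 - 3340735) = √(-7882505) = I*√7882505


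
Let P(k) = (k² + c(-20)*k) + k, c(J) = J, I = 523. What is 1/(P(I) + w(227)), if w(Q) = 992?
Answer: 1/264584 ≈ 3.7795e-6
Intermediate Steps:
P(k) = k² - 19*k (P(k) = (k² - 20*k) + k = k² - 19*k)
1/(P(I) + w(227)) = 1/(523*(-19 + 523) + 992) = 1/(523*504 + 992) = 1/(263592 + 992) = 1/264584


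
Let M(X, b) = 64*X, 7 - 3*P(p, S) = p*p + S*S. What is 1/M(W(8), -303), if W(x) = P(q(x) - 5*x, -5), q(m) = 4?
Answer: -1/28032 ≈ -3.5673e-5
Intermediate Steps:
P(p, S) = 7/3 - S²/3 - p²/3 (P(p, S) = 7/3 - (p*p + S*S)/3 = 7/3 - (p² + S²)/3 = 7/3 - (S² + p²)/3 = 7/3 + (-S²/3 - p²/3) = 7/3 - S²/3 - p²/3)
W(x) = -6 - (4 - 5*x)²/3 (W(x) = 7/3 - ⅓*(-5)² - (4 - 5*x)²/3 = 7/3 - ⅓*25 - (4 - 5*x)²/3 = 7/3 - 25/3 - (4 - 5*x)²/3 = -6 - (4 - 5*x)²/3)
1/M(W(8), -303) = 1/(64*(-6 - (-4 + 5*8)²/3)) = 1/(64*(-6 - (-4 + 40)²/3)) = 1/(64*(-6 - ⅓*36²)) = 1/(64*(-6 - ⅓*1296)) = 1/(64*(-6 - 432)) = 1/(64*(-438)) = 1/(-28032) = -1/28032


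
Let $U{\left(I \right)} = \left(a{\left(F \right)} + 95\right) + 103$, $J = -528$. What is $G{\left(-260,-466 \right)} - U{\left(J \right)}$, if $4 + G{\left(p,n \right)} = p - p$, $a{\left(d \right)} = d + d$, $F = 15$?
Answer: $-232$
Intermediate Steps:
$a{\left(d \right)} = 2 d$
$G{\left(p,n \right)} = -4$ ($G{\left(p,n \right)} = -4 + \left(p - p\right) = -4 + 0 = -4$)
$U{\left(I \right)} = 228$ ($U{\left(I \right)} = \left(2 \cdot 15 + 95\right) + 103 = \left(30 + 95\right) + 103 = 125 + 103 = 228$)
$G{\left(-260,-466 \right)} - U{\left(J \right)} = -4 - 228 = -232$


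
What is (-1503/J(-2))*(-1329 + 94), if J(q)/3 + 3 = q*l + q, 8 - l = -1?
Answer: -618735/23 ≈ -26902.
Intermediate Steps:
l = 9 (l = 8 - 1*(-1) = 8 + 1 = 9)
J(q) = -9 + 30*q (J(q) = -9 + 3*(q*9 + q) = -9 + 3*(9*q + q) = -9 + 3*(10*q) = -9 + 30*q)
(-1503/J(-2))*(-1329 + 94) = (-1503/(-9 + 30*(-2)))*(-1329 + 94) = -1503/(-9 - 60)*(-1235) = -1503/(-69)*(-1235) = -1503*(-1/69)*(-1235) = (501/23)*(-1235) = -618735/23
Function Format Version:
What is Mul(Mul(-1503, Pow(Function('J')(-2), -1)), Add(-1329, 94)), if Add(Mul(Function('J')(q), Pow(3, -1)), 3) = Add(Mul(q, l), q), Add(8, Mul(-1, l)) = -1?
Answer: Rational(-618735, 23) ≈ -26902.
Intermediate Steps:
l = 9 (l = Add(8, Mul(-1, -1)) = Add(8, 1) = 9)
Function('J')(q) = Add(-9, Mul(30, q)) (Function('J')(q) = Add(-9, Mul(3, Add(Mul(q, 9), q))) = Add(-9, Mul(3, Add(Mul(9, q), q))) = Add(-9, Mul(3, Mul(10, q))) = Add(-9, Mul(30, q)))
Mul(Mul(-1503, Pow(Function('J')(-2), -1)), Add(-1329, 94)) = Mul(Mul(-1503, Pow(Add(-9, Mul(30, -2)), -1)), Add(-1329, 94)) = Mul(Mul(-1503, Pow(Add(-9, -60), -1)), -1235) = Mul(Mul(-1503, Pow(-69, -1)), -1235) = Mul(Mul(-1503, Rational(-1, 69)), -1235) = Mul(Rational(501, 23), -1235) = Rational(-618735, 23)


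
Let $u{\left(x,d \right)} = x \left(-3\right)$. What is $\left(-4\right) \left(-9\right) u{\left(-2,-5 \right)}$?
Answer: $216$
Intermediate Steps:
$u{\left(x,d \right)} = - 3 x$
$\left(-4\right) \left(-9\right) u{\left(-2,-5 \right)} = \left(-4\right) \left(-9\right) \left(\left(-3\right) \left(-2\right)\right) = 36 \cdot 6 = 216$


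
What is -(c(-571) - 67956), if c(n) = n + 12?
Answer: 68515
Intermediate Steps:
c(n) = 12 + n
-(c(-571) - 67956) = -((12 - 571) - 67956) = -(-559 - 67956) = -1*(-68515) = 68515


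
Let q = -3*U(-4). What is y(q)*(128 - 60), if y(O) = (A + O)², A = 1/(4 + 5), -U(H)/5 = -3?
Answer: 11098688/81 ≈ 1.3702e+5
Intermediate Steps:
U(H) = 15 (U(H) = -5*(-3) = 15)
A = ⅑ (A = 1/9 = ⅑ ≈ 0.11111)
q = -45 (q = -3*15 = -45)
y(O) = (⅑ + O)²
y(q)*(128 - 60) = ((1 + 9*(-45))²/81)*(128 - 60) = ((1 - 405)²/81)*68 = ((1/81)*(-404)²)*68 = ((1/81)*163216)*68 = (163216/81)*68 = 11098688/81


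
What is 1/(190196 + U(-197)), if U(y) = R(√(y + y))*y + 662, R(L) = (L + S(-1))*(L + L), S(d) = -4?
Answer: -I/(-346094*I + 1576*√394) ≈ 2.866e-6 - 2.5905e-7*I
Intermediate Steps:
R(L) = 2*L*(-4 + L) (R(L) = (L - 4)*(L + L) = (-4 + L)*(2*L) = 2*L*(-4 + L))
U(y) = 662 + 2*√2*y^(3/2)*(-4 + √2*√y) (U(y) = (2*√(y + y)*(-4 + √(y + y)))*y + 662 = (2*√(2*y)*(-4 + √(2*y)))*y + 662 = (2*(√2*√y)*(-4 + √2*√y))*y + 662 = (2*√2*√y*(-4 + √2*√y))*y + 662 = 2*√2*y^(3/2)*(-4 + √2*√y) + 662 = 662 + 2*√2*y^(3/2)*(-4 + √2*√y))
1/(190196 + U(-197)) = 1/(190196 + (662 + 4*(-197)² - 8*√2*(-197)^(3/2))) = 1/(190196 + (662 + 4*38809 - 8*√2*(-197*I*√197))) = 1/(190196 + (662 + 155236 + 1576*I*√394)) = 1/(190196 + (155898 + 1576*I*√394)) = 1/(346094 + 1576*I*√394)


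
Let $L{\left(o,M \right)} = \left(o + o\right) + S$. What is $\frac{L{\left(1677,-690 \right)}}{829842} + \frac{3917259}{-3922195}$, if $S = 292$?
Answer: $- \frac{1618202860054}{1627401071595} \approx -0.99435$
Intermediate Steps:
$L{\left(o,M \right)} = 292 + 2 o$ ($L{\left(o,M \right)} = \left(o + o\right) + 292 = 2 o + 292 = 292 + 2 o$)
$\frac{L{\left(1677,-690 \right)}}{829842} + \frac{3917259}{-3922195} = \frac{292 + 2 \cdot 1677}{829842} + \frac{3917259}{-3922195} = \left(292 + 3354\right) \frac{1}{829842} + 3917259 \left(- \frac{1}{3922195}\right) = 3646 \cdot \frac{1}{829842} - \frac{3917259}{3922195} = \frac{1823}{414921} - \frac{3917259}{3922195} = - \frac{1618202860054}{1627401071595}$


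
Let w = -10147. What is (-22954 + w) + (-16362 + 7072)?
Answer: -42391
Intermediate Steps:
(-22954 + w) + (-16362 + 7072) = (-22954 - 10147) + (-16362 + 7072) = -33101 - 9290 = -42391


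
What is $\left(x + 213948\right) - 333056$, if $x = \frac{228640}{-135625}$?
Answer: $- \frac{3230850228}{27125} \approx -1.1911 \cdot 10^{5}$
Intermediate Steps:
$x = - \frac{45728}{27125}$ ($x = 228640 \left(- \frac{1}{135625}\right) = - \frac{45728}{27125} \approx -1.6858$)
$\left(x + 213948\right) - 333056 = \left(- \frac{45728}{27125} + 213948\right) - 333056 = \frac{5803293772}{27125} - 333056 = - \frac{3230850228}{27125}$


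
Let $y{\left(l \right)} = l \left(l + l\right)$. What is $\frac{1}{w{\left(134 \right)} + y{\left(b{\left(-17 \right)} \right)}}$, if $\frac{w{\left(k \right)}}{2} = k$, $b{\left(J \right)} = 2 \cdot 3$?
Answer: $\frac{1}{340} \approx 0.0029412$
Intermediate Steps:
$b{\left(J \right)} = 6$
$w{\left(k \right)} = 2 k$
$y{\left(l \right)} = 2 l^{2}$ ($y{\left(l \right)} = l 2 l = 2 l^{2}$)
$\frac{1}{w{\left(134 \right)} + y{\left(b{\left(-17 \right)} \right)}} = \frac{1}{2 \cdot 134 + 2 \cdot 6^{2}} = \frac{1}{268 + 2 \cdot 36} = \frac{1}{268 + 72} = \frac{1}{340}$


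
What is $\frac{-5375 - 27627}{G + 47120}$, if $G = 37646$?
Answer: $- \frac{16501}{42383} \approx -0.38933$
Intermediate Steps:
$\frac{-5375 - 27627}{G + 47120} = \frac{-5375 - 27627}{37646 + 47120} = - \frac{33002}{84766} = \left(-33002\right) \frac{1}{84766} = - \frac{16501}{42383}$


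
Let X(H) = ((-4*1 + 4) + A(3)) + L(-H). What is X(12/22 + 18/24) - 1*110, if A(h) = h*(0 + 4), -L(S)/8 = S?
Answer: -964/11 ≈ -87.636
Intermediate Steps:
L(S) = -8*S
A(h) = 4*h (A(h) = h*4 = 4*h)
X(H) = 12 + 8*H (X(H) = ((-4*1 + 4) + 4*3) - (-8)*H = ((-4 + 4) + 12) + 8*H = (0 + 12) + 8*H = 12 + 8*H)
X(12/22 + 18/24) - 1*110 = (12 + 8*(12/22 + 18/24)) - 1*110 = (12 + 8*(12*(1/22) + 18*(1/24))) - 110 = (12 + 8*(6/11 + ¾)) - 110 = (12 + 8*(57/44)) - 110 = (12 + 114/11) - 110 = 246/11 - 110 = -964/11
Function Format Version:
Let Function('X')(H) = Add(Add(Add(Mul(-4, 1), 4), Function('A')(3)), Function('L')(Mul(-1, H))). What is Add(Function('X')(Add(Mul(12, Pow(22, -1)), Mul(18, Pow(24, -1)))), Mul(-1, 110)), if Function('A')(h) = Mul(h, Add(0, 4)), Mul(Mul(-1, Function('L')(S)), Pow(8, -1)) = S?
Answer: Rational(-964, 11) ≈ -87.636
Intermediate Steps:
Function('L')(S) = Mul(-8, S)
Function('A')(h) = Mul(4, h) (Function('A')(h) = Mul(h, 4) = Mul(4, h))
Function('X')(H) = Add(12, Mul(8, H)) (Function('X')(H) = Add(Add(Add(Mul(-4, 1), 4), Mul(4, 3)), Mul(-8, Mul(-1, H))) = Add(Add(Add(-4, 4), 12), Mul(8, H)) = Add(Add(0, 12), Mul(8, H)) = Add(12, Mul(8, H)))
Add(Function('X')(Add(Mul(12, Pow(22, -1)), Mul(18, Pow(24, -1)))), Mul(-1, 110)) = Add(Add(12, Mul(8, Add(Mul(12, Pow(22, -1)), Mul(18, Pow(24, -1))))), Mul(-1, 110)) = Add(Add(12, Mul(8, Add(Mul(12, Rational(1, 22)), Mul(18, Rational(1, 24))))), -110) = Add(Add(12, Mul(8, Add(Rational(6, 11), Rational(3, 4)))), -110) = Add(Add(12, Mul(8, Rational(57, 44))), -110) = Add(Add(12, Rational(114, 11)), -110) = Add(Rational(246, 11), -110) = Rational(-964, 11)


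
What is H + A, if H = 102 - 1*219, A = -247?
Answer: -364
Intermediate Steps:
H = -117 (H = 102 - 219 = -117)
H + A = -117 - 247 = -364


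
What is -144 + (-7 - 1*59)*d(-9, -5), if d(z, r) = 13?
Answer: -1002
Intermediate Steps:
-144 + (-7 - 1*59)*d(-9, -5) = -144 + (-7 - 1*59)*13 = -144 + (-7 - 59)*13 = -144 - 66*13 = -144 - 858 = -1002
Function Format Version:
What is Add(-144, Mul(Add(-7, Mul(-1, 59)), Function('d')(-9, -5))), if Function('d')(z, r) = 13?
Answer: -1002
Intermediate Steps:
Add(-144, Mul(Add(-7, Mul(-1, 59)), Function('d')(-9, -5))) = Add(-144, Mul(Add(-7, Mul(-1, 59)), 13)) = Add(-144, Mul(Add(-7, -59), 13)) = Add(-144, Mul(-66, 13)) = Add(-144, -858) = -1002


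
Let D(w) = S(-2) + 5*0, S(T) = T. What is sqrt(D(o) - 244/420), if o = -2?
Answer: I*sqrt(28455)/105 ≈ 1.6065*I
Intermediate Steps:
D(w) = -2 (D(w) = -2 + 5*0 = -2 + 0 = -2)
sqrt(D(o) - 244/420) = sqrt(-2 - 244/420) = sqrt(-2 - 244*1/420) = sqrt(-2 - 61/105) = sqrt(-271/105) = I*sqrt(28455)/105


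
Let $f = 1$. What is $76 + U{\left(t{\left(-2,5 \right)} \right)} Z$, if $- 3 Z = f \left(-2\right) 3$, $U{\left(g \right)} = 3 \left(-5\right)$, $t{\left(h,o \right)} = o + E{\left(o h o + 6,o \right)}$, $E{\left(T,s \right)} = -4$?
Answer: $46$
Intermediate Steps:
$t{\left(h,o \right)} = -4 + o$ ($t{\left(h,o \right)} = o - 4 = -4 + o$)
$U{\left(g \right)} = -15$
$Z = 2$ ($Z = - \frac{1 \left(-2\right) 3}{3} = - \frac{\left(-2\right) 3}{3} = \left(- \frac{1}{3}\right) \left(-6\right) = 2$)
$76 + U{\left(t{\left(-2,5 \right)} \right)} Z = 76 - 30 = 46$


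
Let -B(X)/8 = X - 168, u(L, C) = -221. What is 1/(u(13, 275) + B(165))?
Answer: -1/197 ≈ -0.0050761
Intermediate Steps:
B(X) = 1344 - 8*X (B(X) = -8*(X - 168) = -8*(-168 + X) = 1344 - 8*X)
1/(u(13, 275) + B(165)) = 1/(-221 + (1344 - 8*165)) = 1/(-221 + (1344 - 1320)) = 1/(-221 + 24) = 1/(-197) = -1/197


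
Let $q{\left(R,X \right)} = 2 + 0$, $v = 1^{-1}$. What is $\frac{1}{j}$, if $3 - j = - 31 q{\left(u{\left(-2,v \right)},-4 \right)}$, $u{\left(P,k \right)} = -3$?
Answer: $\frac{1}{65} \approx 0.015385$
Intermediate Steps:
$v = 1$
$q{\left(R,X \right)} = 2$
$j = 65$ ($j = 3 - \left(-31\right) 2 = 3 - -62 = 3 + 62 = 65$)
$\frac{1}{j} = \frac{1}{65}$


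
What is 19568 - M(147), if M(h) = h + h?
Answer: 19274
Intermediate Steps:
M(h) = 2*h
19568 - M(147) = 19568 - 2*147 = 19568 - 1*294 = 19568 - 294 = 19274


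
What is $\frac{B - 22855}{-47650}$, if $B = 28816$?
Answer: $- \frac{5961}{47650} \approx -0.1251$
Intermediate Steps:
$\frac{B - 22855}{-47650} = \frac{28816 - 22855}{-47650} = \left(28816 - 22855\right) \left(- \frac{1}{47650}\right) = 5961 \left(- \frac{1}{47650}\right) = - \frac{5961}{47650}$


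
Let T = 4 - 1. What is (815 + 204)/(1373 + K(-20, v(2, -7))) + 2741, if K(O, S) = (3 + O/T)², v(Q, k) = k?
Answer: 34211369/12478 ≈ 2741.7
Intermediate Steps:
T = 3
K(O, S) = (3 + O/3)²
(815 + 204)/(1373 + K(-20, v(2, -7))) + 2741 = (815 + 204)/(1373 + (9 - 20)²/9) + 2741 = 1019/(1373 + (⅑)*(-11)²) + 2741 = 1019/(1373 + (⅑)*121) + 2741 = 1019/(1373 + 121/9) + 2741 = 1019/(12478/9) + 2741 = 1019*(9/12478) + 2741 = 9171/12478 + 2741 = 34211369/12478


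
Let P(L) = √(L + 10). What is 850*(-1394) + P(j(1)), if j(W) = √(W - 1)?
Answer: -1184900 + √10 ≈ -1.1849e+6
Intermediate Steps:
j(W) = √(-1 + W)
P(L) = √(10 + L)
850*(-1394) + P(j(1)) = 850*(-1394) + √(10 + √(-1 + 1)) = -1184900 + √(10 + √0) = -1184900 + √(10 + 0) = -1184900 + √10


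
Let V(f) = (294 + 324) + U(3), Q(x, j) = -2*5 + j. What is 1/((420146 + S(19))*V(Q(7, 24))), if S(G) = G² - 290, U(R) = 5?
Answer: 1/261795191 ≈ 3.8198e-9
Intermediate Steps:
Q(x, j) = -10 + j
S(G) = -290 + G²
V(f) = 623 (V(f) = (294 + 324) + 5 = 618 + 5 = 623)
1/((420146 + S(19))*V(Q(7, 24))) = 1/((420146 + (-290 + 19²))*623) = (1/623)/(420146 + (-290 + 361)) = (1/623)/(420146 + 71) = (1/623)/420217 = (1/420217)*(1/623) = 1/261795191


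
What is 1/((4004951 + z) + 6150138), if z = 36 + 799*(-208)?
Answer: 1/9988933 ≈ 1.0011e-7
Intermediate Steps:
z = -166156 (z = 36 - 166192 = -166156)
1/((4004951 + z) + 6150138) = 1/((4004951 - 166156) + 6150138) = 1/(3838795 + 6150138) = 1/9988933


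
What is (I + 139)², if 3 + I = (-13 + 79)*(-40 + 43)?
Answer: 111556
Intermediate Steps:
I = 195 (I = -3 + (-13 + 79)*(-40 + 43) = -3 + 66*3 = -3 + 198 = 195)
(I + 139)² = (195 + 139)² = 334² = 111556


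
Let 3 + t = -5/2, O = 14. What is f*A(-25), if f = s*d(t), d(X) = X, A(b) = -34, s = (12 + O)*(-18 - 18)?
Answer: -175032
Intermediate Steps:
s = -936 (s = (12 + 14)*(-18 - 18) = 26*(-36) = -936)
t = -11/2 (t = -3 - 5/2 = -11/2 ≈ -5.5000)
f = 5148 (f = -936*(-11/2) = 5148)
f*A(-25) = 5148*(-34) = -175032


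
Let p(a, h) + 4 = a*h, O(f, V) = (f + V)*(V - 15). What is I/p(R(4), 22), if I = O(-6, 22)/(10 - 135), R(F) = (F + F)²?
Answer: -28/43875 ≈ -0.00063818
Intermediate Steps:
O(f, V) = (-15 + V)*(V + f) (O(f, V) = (V + f)*(-15 + V) = (-15 + V)*(V + f))
R(F) = 4*F² (R(F) = (2*F)² = 4*F²)
p(a, h) = -4 + a*h
I = -112/125 (I = (22² - 15*22 - 15*(-6) + 22*(-6))/(10 - 135) = (484 - 330 + 90 - 132)/(-125) = 112*(-1/125) = -112/125 ≈ -0.89600)
I/p(R(4), 22) = -112/(125*(-4 + (4*4²)*22)) = -112/(125*(-4 + (4*16)*22)) = -112/(125*(-4 + 64*22)) = -112/(125*(-4 + 1408)) = -112/125/1404 = -112/125*1/1404 = -28/43875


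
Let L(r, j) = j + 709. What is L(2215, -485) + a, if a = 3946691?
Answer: 3946915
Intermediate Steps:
L(r, j) = 709 + j
L(2215, -485) + a = (709 - 485) + 3946691 = 224 + 3946691 = 3946915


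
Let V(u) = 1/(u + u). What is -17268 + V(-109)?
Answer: -3764425/218 ≈ -17268.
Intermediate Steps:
V(u) = 1/(2*u)
-17268 + V(-109) = -17268 + (½)/(-109) = -17268 + (½)*(-1/109) = -17268 - 1/218 = -3764425/218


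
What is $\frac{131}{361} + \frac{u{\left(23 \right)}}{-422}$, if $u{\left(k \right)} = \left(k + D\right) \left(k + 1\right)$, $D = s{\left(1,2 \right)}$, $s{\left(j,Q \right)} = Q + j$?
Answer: $- \frac{84991}{76171} \approx -1.1158$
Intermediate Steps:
$D = 3$ ($D = 2 + 1 = 3$)
$u{\left(k \right)} = \left(1 + k\right) \left(3 + k\right)$ ($u{\left(k \right)} = \left(k + 3\right) \left(k + 1\right) = \left(3 + k\right) \left(1 + k\right) = \left(1 + k\right) \left(3 + k\right)$)
$\frac{131}{361} + \frac{u{\left(23 \right)}}{-422} = \frac{131}{361} + \frac{3 + 23^{2} + 4 \cdot 23}{-422} = 131 \cdot \frac{1}{361} + \left(3 + 529 + 92\right) \left(- \frac{1}{422}\right) = \frac{131}{361} + 624 \left(- \frac{1}{422}\right) = \frac{131}{361} - \frac{312}{211} = - \frac{84991}{76171}$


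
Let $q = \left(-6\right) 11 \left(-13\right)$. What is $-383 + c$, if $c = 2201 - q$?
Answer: $960$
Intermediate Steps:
$q = 858$ ($q = \left(-66\right) \left(-13\right) = 858$)
$c = 1343$ ($c = 2201 - 858 = 1343$)
$-383 + c = -383 + 1343 = 960$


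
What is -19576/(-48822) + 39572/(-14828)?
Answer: -205213907/90491577 ≈ -2.2678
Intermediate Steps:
-19576/(-48822) + 39572/(-14828) = -19576*(-1/48822) + 39572*(-1/14828) = 9788/24411 - 9893/3707 = -205213907/90491577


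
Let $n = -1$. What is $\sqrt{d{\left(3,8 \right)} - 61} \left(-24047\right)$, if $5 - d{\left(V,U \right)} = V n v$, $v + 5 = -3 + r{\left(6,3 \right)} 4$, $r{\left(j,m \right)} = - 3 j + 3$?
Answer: $- 48094 i \sqrt{65} \approx - 3.8775 \cdot 10^{5} i$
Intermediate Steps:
$r{\left(j,m \right)} = 3 - 3 j$
$v = -68$ ($v = -5 + \left(-3 + \left(3 - 18\right) 4\right) = -5 - 63 = -68$)
$d{\left(V,U \right)} = 5 - 68 V$ ($d{\left(V,U \right)} = 5 - V \left(-1\right) \left(-68\right) = 5 - - V \left(-68\right) = 5 - 68 V$)
$\sqrt{d{\left(3,8 \right)} - 61} \left(-24047\right) = \sqrt{\left(5 - 204\right) - 61} \left(-24047\right) = \sqrt{-199 - 61} \left(-24047\right) = \sqrt{-260} \left(-24047\right) = 2 i \sqrt{65} \left(-24047\right) = - 48094 i \sqrt{65}$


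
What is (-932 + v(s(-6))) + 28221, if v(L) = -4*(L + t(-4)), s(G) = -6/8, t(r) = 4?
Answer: 27276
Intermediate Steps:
s(G) = -3/4 (s(G) = -6*1/8 = -3/4)
v(L) = -16 - 4*L (v(L) = -4*(L + 4) = -4*(4 + L) = -16 - 4*L)
(-932 + v(s(-6))) + 28221 = (-932 + (-16 - 4*(-3/4))) + 28221 = (-932 + (-16 + 3)) + 28221 = (-932 - 13) + 28221 = -945 + 28221 = 27276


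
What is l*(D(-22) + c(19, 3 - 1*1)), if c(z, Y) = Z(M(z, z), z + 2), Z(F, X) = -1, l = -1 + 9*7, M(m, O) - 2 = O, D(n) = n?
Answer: -1426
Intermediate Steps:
M(m, O) = 2 + O
l = 62 (l = -1 + 63 = 62)
c(z, Y) = -1
l*(D(-22) + c(19, 3 - 1*1)) = 62*(-22 - 1) = 62*(-23) = -1426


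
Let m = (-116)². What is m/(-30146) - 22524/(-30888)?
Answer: 10974149/38797902 ≈ 0.28285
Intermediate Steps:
m = 13456
m/(-30146) - 22524/(-30888) = 13456/(-30146) - 22524/(-30888) = 13456*(-1/30146) - 22524*(-1/30888) = -6728/15073 + 1877/2574 = 10974149/38797902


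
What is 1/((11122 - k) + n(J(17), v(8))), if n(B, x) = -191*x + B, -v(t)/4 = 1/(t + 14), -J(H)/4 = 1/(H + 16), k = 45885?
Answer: -33/1146037 ≈ -2.8795e-5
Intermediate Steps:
J(H) = -4/(16 + H) (J(H) = -4/(H + 16) = -4/(16 + H))
v(t) = -4/(14 + t) (v(t) = -4/(t + 14) = -4/(14 + t))
n(B, x) = B - 191*x
1/((11122 - k) + n(J(17), v(8))) = 1/((11122 - 1*45885) + (-4/(16 + 17) - (-764)/(14 + 8))) = 1/((11122 - 45885) + (-4/33 - (-764)/22)) = 1/(-34763 + (-4*1/33 - (-764)/22)) = 1/(-34763 + (-4/33 - 191*(-2/11))) = 1/(-34763 + (-4/33 + 382/11)) = 1/(-34763 + 1142/33) = 1/(-1146037/33) = -33/1146037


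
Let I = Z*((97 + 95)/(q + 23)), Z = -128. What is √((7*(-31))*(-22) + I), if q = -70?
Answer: √11700838/47 ≈ 72.780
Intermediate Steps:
I = 24576/47 (I = -128*(97 + 95)/(-70 + 23) = -24576/(-47) = -24576*(-1)/47 = -128*(-192/47) = 24576/47 ≈ 522.89)
√((7*(-31))*(-22) + I) = √((7*(-31))*(-22) + 24576/47) = √(-217*(-22) + 24576/47) = √(4774 + 24576/47) = √(248954/47) = √11700838/47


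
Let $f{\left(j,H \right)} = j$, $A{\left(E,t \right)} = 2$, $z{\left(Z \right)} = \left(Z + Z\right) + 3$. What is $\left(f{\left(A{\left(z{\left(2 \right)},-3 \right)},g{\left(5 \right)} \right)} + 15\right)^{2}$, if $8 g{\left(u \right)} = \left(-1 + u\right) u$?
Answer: $289$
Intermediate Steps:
$z{\left(Z \right)} = 3 + 2 Z$ ($z{\left(Z \right)} = 2 Z + 3 = 3 + 2 Z$)
$g{\left(u \right)} = \frac{u \left(-1 + u\right)}{8}$ ($g{\left(u \right)} = \frac{\left(-1 + u\right) u}{8} = \frac{u \left(-1 + u\right)}{8}$)
$\left(f{\left(A{\left(z{\left(2 \right)},-3 \right)},g{\left(5 \right)} \right)} + 15\right)^{2} = \left(2 + 15\right)^{2} = 17^{2} = 289$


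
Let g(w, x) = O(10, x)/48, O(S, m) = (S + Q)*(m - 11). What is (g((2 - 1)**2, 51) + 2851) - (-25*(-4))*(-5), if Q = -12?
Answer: 10048/3 ≈ 3349.3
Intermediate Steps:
O(S, m) = (-12 + S)*(-11 + m) (O(S, m) = (S - 12)*(m - 11) = (-12 + S)*(-11 + m))
g(w, x) = 11/24 - x/24 (g(w, x) = (132 - 12*x - 11*10 + 10*x)/48 = (132 - 12*x - 110 + 10*x)*(1/48) = (22 - 2*x)*(1/48) = 11/24 - x/24)
(g((2 - 1)**2, 51) + 2851) - (-25*(-4))*(-5) = ((11/24 - 1/24*51) + 2851) - (-25*(-4))*(-5) = ((11/24 - 17/8) + 2851) - 100*(-5) = (-5/3 + 2851) - 1*(-500) = 8548/3 + 500 = 10048/3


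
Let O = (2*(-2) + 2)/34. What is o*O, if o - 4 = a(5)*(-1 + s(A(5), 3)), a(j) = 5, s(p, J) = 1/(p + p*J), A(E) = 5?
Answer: 3/68 ≈ 0.044118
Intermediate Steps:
s(p, J) = 1/(p + J*p)
o = -¾ (o = 4 + 5*(-1 + 1/(5*(1 + 3))) = 4 + 5*(-1 + (⅕)/4) = 4 + 5*(-1 + (⅕)*(¼)) = 4 + 5*(-1 + 1/20) = 4 + 5*(-19/20) = 4 - 19/4 = -¾ ≈ -0.75000)
O = -1/17 (O = (-4 + 2)*(1/34) = -2*1/34 = -1/17 ≈ -0.058824)
o*O = -¾*(-1/17) = 3/68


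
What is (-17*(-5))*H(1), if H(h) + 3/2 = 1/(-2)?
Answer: -170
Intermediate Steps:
H(h) = -2 (H(h) = -3/2 + 1/(-2) = -3/2 - ½ = -2)
(-17*(-5))*H(1) = -17*(-5)*(-2) = 85*(-2) = -170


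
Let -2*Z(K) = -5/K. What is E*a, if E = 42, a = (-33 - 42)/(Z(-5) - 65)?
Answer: 6300/131 ≈ 48.092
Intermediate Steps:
Z(K) = 5/(2*K) (Z(K) = -(-5)/(2*K) = 5/(2*K))
a = 150/131 (a = (-33 - 42)/((5/2)/(-5) - 65) = -75/((5/2)*(-1/5) - 65) = -75/(-1/2 - 65) = -75/(-131/2) = -75*(-2/131) = 150/131 ≈ 1.1450)
E*a = 42*(150/131) = 6300/131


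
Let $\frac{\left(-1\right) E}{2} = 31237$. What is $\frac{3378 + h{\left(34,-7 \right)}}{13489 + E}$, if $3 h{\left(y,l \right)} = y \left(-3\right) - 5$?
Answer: $- \frac{10027}{146955} \approx -0.068232$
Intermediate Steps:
$E = -62474$ ($E = \left(-2\right) 31237 = -62474$)
$h{\left(y,l \right)} = - \frac{5}{3} - y$ ($h{\left(y,l \right)} = \frac{y \left(-3\right) - 5}{3} = \frac{- 3 y - 5}{3} = \frac{-5 - 3 y}{3} = - \frac{5}{3} - y$)
$\frac{3378 + h{\left(34,-7 \right)}}{13489 + E} = \frac{3378 - \frac{107}{3}}{13489 - 62474} = \frac{3378 - \frac{107}{3}}{-48985} = \left(3378 - \frac{107}{3}\right) \left(- \frac{1}{48985}\right) = \frac{10027}{3} \left(- \frac{1}{48985}\right) = - \frac{10027}{146955}$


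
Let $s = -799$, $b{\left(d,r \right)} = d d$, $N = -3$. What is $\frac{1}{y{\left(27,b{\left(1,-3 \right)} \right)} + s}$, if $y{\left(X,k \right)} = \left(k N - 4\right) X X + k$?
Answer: $- \frac{1}{5901} \approx -0.00016946$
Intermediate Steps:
$b{\left(d,r \right)} = d^{2}$
$y{\left(X,k \right)} = k + X^{2} \left(-4 - 3 k\right)$ ($y{\left(X,k \right)} = \left(k \left(-3\right) - 4\right) X X + k = \left(- 3 k - 4\right) X X + k = \left(-4 - 3 k\right) X X + k = X \left(-4 - 3 k\right) X + k = X^{2} \left(-4 - 3 k\right) + k = k + X^{2} \left(-4 - 3 k\right)$)
$\frac{1}{y{\left(27,b{\left(1,-3 \right)} \right)} + s} = \frac{1}{\left(1^{2} - 4 \cdot 27^{2} - 3 \cdot 1^{2} \cdot 27^{2}\right) - 799} = \frac{1}{\left(1 - 2916 - 3 \cdot 729\right) - 799} = \frac{1}{\left(1 - 2916 - 2187\right) - 799} = \frac{1}{-5102 - 799} = \frac{1}{-5901} = - \frac{1}{5901}$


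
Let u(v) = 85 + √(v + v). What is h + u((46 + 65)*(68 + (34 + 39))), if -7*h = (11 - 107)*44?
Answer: 4819/7 + 3*√3478 ≈ 865.35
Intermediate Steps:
u(v) = 85 + √2*√v (u(v) = 85 + √(2*v) = 85 + √2*√v)
h = 4224/7 (h = -(11 - 107)*44/7 = -(-96)*44/7 = -⅐*(-4224) = 4224/7 ≈ 603.43)
h + u((46 + 65)*(68 + (34 + 39))) = 4224/7 + (85 + √2*√((46 + 65)*(68 + (34 + 39)))) = 4224/7 + (85 + √2*√(111*(68 + 73))) = 4224/7 + (85 + √2*√(111*141)) = 4224/7 + (85 + √2*√15651) = 4224/7 + (85 + √2*(3*√1739)) = 4224/7 + (85 + 3*√3478) = 4819/7 + 3*√3478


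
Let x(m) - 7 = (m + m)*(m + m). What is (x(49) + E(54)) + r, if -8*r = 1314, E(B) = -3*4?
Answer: 37739/4 ≈ 9434.8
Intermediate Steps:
E(B) = -12
r = -657/4 (r = -⅛*1314 = -657/4 ≈ -164.25)
x(m) = 7 + 4*m² (x(m) = 7 + (m + m)*(m + m) = 7 + (2*m)*(2*m) = 7 + 4*m²)
(x(49) + E(54)) + r = ((7 + 4*49²) - 12) - 657/4 = ((7 + 4*2401) - 12) - 657/4 = ((7 + 9604) - 12) - 657/4 = (9611 - 12) - 657/4 = 9599 - 657/4 = 37739/4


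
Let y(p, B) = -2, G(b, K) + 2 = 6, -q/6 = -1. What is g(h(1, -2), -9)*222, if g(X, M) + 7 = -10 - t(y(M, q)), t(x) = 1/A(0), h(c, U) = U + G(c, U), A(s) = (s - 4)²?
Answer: -30303/8 ≈ -3787.9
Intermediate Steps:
q = 6 (q = -6*(-1) = 6)
G(b, K) = 4 (G(b, K) = -2 + 6 = 4)
A(s) = (-4 + s)²
h(c, U) = 4 + U (h(c, U) = U + 4 = 4 + U)
t(x) = 1/16 (t(x) = 1/((-4 + 0)²) = 1/((-4)²) = 1/16)
g(X, M) = -273/16 (g(X, M) = -7 + (-10 - 1*1/16) = -7 + (-10 - 1/16) = -7 - 161/16 = -273/16)
g(h(1, -2), -9)*222 = -273/16*222 = -30303/8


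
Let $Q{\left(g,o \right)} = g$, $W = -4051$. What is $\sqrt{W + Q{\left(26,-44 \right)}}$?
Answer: $5 i \sqrt{161} \approx 63.443 i$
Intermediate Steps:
$\sqrt{W + Q{\left(26,-44 \right)}} = \sqrt{-4051 + 26} = \sqrt{-4025} = 5 i \sqrt{161}$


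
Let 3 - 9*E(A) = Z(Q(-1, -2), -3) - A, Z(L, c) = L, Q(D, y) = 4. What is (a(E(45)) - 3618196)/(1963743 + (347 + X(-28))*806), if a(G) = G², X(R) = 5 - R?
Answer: -5981060/3752487 ≈ -1.5939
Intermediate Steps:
E(A) = -⅑ + A/9 (E(A) = ⅓ - (4 - A)/9 = ⅓ + (-4/9 + A/9) = -⅑ + A/9)
(a(E(45)) - 3618196)/(1963743 + (347 + X(-28))*806) = ((-⅑ + (⅑)*45)² - 3618196)/(1963743 + (347 + (5 - 1*(-28)))*806) = ((-⅑ + 5)² - 3618196)/(1963743 + (347 + (5 + 28))*806) = ((44/9)² - 3618196)/(1963743 + (347 + 33)*806) = (1936/81 - 3618196)/(1963743 + 380*806) = -293071940/(81*(1963743 + 306280)) = -293071940/81/2270023 = -293071940/81*1/2270023 = -5981060/3752487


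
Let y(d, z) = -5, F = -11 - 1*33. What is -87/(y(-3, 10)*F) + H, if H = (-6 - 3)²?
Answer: 17733/220 ≈ 80.604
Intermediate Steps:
F = -44 (F = -11 - 33 = -44)
H = 81 (H = (-9)² = 81)
-87/(y(-3, 10)*F) + H = -87/((-5)*(-44)) + 81 = -(-87)*(-1)/(5*44) + 81 = -87*1/220 + 81 = -87/220 + 81 = 17733/220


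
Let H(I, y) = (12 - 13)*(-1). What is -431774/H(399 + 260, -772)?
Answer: -431774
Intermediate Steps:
H(I, y) = 1 (H(I, y) = -1*(-1) = 1)
-431774/H(399 + 260, -772) = -431774/1 = -431774*1 = -431774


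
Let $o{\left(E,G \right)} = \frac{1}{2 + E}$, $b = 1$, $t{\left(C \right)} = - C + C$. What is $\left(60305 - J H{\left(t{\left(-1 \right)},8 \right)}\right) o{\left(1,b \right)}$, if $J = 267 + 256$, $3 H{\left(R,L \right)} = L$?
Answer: $\frac{176731}{9} \approx 19637.0$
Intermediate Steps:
$t{\left(C \right)} = 0$
$H{\left(R,L \right)} = \frac{L}{3}$
$J = 523$
$\left(60305 - J H{\left(t{\left(-1 \right)},8 \right)}\right) o{\left(1,b \right)} = \frac{60305 - 523 \cdot \frac{1}{3} \cdot 8}{2 + 1} = \frac{60305 - 523 \cdot \frac{8}{3}}{3} = \left(60305 - \frac{4184}{3}\right) \frac{1}{3} = \frac{176731}{3} \cdot \frac{1}{3} = \frac{176731}{9}$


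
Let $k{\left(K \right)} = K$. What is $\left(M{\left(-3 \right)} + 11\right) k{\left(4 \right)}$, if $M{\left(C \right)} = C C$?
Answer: $80$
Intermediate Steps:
$M{\left(C \right)} = C^{2}$
$\left(M{\left(-3 \right)} + 11\right) k{\left(4 \right)} = \left(\left(-3\right)^{2} + 11\right) 4 = \left(9 + 11\right) 4 = 20 \cdot 4 = 80$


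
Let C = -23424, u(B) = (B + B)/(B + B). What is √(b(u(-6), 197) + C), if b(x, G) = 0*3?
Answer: 8*I*√366 ≈ 153.05*I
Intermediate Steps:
u(B) = 1 (u(B) = (2*B)/((2*B)) = (2*B)*(1/(2*B)) = 1)
b(x, G) = 0
√(b(u(-6), 197) + C) = √(0 - 23424) = √(-23424) = 8*I*√366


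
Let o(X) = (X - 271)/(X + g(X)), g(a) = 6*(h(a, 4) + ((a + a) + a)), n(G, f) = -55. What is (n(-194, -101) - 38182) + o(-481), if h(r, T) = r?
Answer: -459799173/12025 ≈ -38237.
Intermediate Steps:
g(a) = 24*a (g(a) = 6*(a + ((a + a) + a)) = 6*(a + (2*a + a)) = 6*(a + 3*a) = 6*(4*a) = 24*a)
o(X) = (-271 + X)/(25*X) (o(X) = (X - 271)/(X + 24*X) = (-271 + X)/((25*X)) = (-271 + X)*(1/(25*X)) = (-271 + X)/(25*X))
(n(-194, -101) - 38182) + o(-481) = (-55 - 38182) + (1/25)*(-271 - 481)/(-481) = -38237 + (1/25)*(-1/481)*(-752) = -38237 + 752/12025 = -459799173/12025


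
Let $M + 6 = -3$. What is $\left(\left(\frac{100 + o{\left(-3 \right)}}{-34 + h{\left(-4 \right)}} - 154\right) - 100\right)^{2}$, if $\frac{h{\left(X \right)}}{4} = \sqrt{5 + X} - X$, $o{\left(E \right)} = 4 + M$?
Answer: $\frac{13329801}{196} \approx 68009.0$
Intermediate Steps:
$M = -9$ ($M = -6 - 3 = -9$)
$o{\left(E \right)} = -5$ ($o{\left(E \right)} = 4 - 9 = -5$)
$h{\left(X \right)} = - 4 X + 4 \sqrt{5 + X}$ ($h{\left(X \right)} = 4 \left(\sqrt{5 + X} - X\right) = - 4 X + 4 \sqrt{5 + X}$)
$\left(\left(\frac{100 + o{\left(-3 \right)}}{-34 + h{\left(-4 \right)}} - 154\right) - 100\right)^{2} = \left(\left(\frac{100 - 5}{-34 + \left(\left(-4\right) \left(-4\right) + 4 \sqrt{5 - 4}\right)} - 154\right) - 100\right)^{2} = \left(\left(\frac{95}{-34 + \left(16 + 4 \sqrt{1}\right)} - 154\right) - 100\right)^{2} = \left(\left(\frac{95}{-34 + \left(16 + 4 \cdot 1\right)} - 154\right) - 100\right)^{2} = \left(\left(\frac{95}{-34 + \left(16 + 4\right)} - 154\right) - 100\right)^{2} = \left(\left(\frac{95}{-34 + 20} - 154\right) - 100\right)^{2} = \left(\left(\frac{95}{-14} - 154\right) - 100\right)^{2} = \left(\left(95 \left(- \frac{1}{14}\right) - 154\right) - 100\right)^{2} = \left(\left(- \frac{95}{14} - 154\right) - 100\right)^{2} = \left(- \frac{2251}{14} - 100\right)^{2} = \left(- \frac{3651}{14}\right)^{2} = \frac{13329801}{196}$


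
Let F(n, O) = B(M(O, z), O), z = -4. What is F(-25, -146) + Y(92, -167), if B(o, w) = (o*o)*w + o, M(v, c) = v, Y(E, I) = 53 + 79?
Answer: -3112150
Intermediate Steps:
Y(E, I) = 132
B(o, w) = o + w*o**2 (B(o, w) = o**2*w + o = w*o**2 + o = o + w*o**2)
F(n, O) = O*(1 + O**2) (F(n, O) = O*(1 + O*O) = O*(1 + O**2))
F(-25, -146) + Y(92, -167) = (-146 + (-146)**3) + 132 = (-146 - 3112136) + 132 = -3112282 + 132 = -3112150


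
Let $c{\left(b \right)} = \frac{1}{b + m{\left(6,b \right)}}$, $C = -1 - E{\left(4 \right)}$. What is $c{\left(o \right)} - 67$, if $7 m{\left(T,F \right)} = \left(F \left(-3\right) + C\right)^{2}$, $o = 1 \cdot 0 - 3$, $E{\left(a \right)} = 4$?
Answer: $- \frac{342}{5} \approx -68.4$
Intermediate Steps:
$C = -5$ ($C = -1 - 4 = -5$)
$o = -3$ ($o = 0 - 3 = -3$)
$m{\left(T,F \right)} = \frac{\left(-5 - 3 F\right)^{2}}{7}$ ($m{\left(T,F \right)} = \frac{\left(F \left(-3\right) - 5\right)^{2}}{7} = \frac{\left(- 3 F - 5\right)^{2}}{7} = \frac{\left(-5 - 3 F\right)^{2}}{7}$)
$c{\left(b \right)} = \frac{1}{b + \frac{\left(5 + 3 b\right)^{2}}{7}}$
$c{\left(o \right)} - 67 = \frac{7}{\left(5 + 3 \left(-3\right)\right)^{2} + 7 \left(-3\right)} - 67 = \frac{7}{\left(5 - 9\right)^{2} - 21} - 67 = \frac{7}{\left(-4\right)^{2} - 21} - 67 = \frac{7}{16 - 21} - 67 = \frac{7}{-5} - 67 = 7 \left(- \frac{1}{5}\right) - 67 = - \frac{7}{5} - 67 = - \frac{342}{5}$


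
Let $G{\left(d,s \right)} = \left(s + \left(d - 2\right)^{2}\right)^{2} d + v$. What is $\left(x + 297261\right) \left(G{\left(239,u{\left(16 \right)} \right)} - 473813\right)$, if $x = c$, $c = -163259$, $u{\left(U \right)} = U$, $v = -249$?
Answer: $101099656213113426$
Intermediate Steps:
$x = -163259$
$G{\left(d,s \right)} = -249 + d \left(s + \left(-2 + d\right)^{2}\right)^{2}$ ($G{\left(d,s \right)} = \left(s + \left(d - 2\right)^{2}\right)^{2} d - 249 = \left(s + \left(-2 + d\right)^{2}\right)^{2} d - 249 = d \left(s + \left(-2 + d\right)^{2}\right)^{2} - 249 = -249 + d \left(s + \left(-2 + d\right)^{2}\right)^{2}$)
$\left(x + 297261\right) \left(G{\left(239,u{\left(16 \right)} \right)} - 473813\right) = \left(-163259 + 297261\right) \left(\left(-249 + 239 \left(16 + \left(-2 + 239\right)^{2}\right)^{2}\right) - 473813\right) = 134002 \left(\left(-249 + 239 \left(16 + 237^{2}\right)^{2}\right) - 473813\right) = 134002 \left(\left(-249 + 239 \left(16 + 56169\right)^{2}\right) - 473813\right) = 134002 \left(\left(-249 + 239 \cdot 56185^{2}\right) - 473813\right) = 134002 \left(\left(-249 + 239 \cdot 3156754225\right) - 473813\right) = 134002 \left(\left(-249 + 754464259775\right) - 473813\right) = 134002 \left(754464259526 - 473813\right) = 134002 \cdot 754463785713 = 101099656213113426$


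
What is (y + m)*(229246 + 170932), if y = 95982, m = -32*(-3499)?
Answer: 83217015100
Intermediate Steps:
m = 111968
(y + m)*(229246 + 170932) = (95982 + 111968)*(229246 + 170932) = 207950*400178 = 83217015100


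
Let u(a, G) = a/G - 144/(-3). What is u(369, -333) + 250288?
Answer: 9262391/37 ≈ 2.5034e+5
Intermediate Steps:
u(a, G) = 48 + a/G (u(a, G) = a/G - 144*(-⅓) = a/G + 48 = 48 + a/G)
u(369, -333) + 250288 = (48 + 369/(-333)) + 250288 = (48 + 369*(-1/333)) + 250288 = (48 - 41/37) + 250288 = 1735/37 + 250288 = 9262391/37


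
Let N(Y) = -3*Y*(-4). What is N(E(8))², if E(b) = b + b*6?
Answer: 451584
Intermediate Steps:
E(b) = 7*b (E(b) = b + 6*b = 7*b)
N(Y) = 12*Y
N(E(8))² = (12*(7*8))² = (12*56)² = 672² = 451584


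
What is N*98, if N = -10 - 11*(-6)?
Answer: 5488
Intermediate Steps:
N = 56 (N = -10 + 66 = 56)
N*98 = 56*98 = 5488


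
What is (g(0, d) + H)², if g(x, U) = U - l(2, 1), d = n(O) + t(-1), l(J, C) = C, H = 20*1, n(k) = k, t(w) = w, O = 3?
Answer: 441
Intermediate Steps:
H = 20
d = 2 (d = 3 - 1 = 2)
g(x, U) = -1 + U (g(x, U) = U - 1*1 = U - 1 = -1 + U)
(g(0, d) + H)² = ((-1 + 2) + 20)² = (1 + 20)² = 21² = 441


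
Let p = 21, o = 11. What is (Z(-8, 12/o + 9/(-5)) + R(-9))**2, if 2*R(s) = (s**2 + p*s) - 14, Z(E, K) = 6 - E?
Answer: 2209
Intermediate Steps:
R(s) = -7 + s**2/2 + 21*s/2 (R(s) = ((s**2 + 21*s) - 14)/2 = (-14 + s**2 + 21*s)/2 = -7 + s**2/2 + 21*s/2)
(Z(-8, 12/o + 9/(-5)) + R(-9))**2 = ((6 - 1*(-8)) + (-7 + (1/2)*(-9)**2 + (21/2)*(-9)))**2 = ((6 + 8) + (-7 + (1/2)*81 - 189/2))**2 = (14 + (-7 + 81/2 - 189/2))**2 = (14 - 61)**2 = (-47)**2 = 2209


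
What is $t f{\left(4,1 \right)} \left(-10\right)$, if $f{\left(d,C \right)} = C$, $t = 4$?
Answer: $-40$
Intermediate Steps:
$t f{\left(4,1 \right)} \left(-10\right) = 4 \cdot 1 \left(-10\right) = 4 \left(-10\right) = -40$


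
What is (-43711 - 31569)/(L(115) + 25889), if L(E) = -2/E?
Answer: -8657200/2977233 ≈ -2.9078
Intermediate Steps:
(-43711 - 31569)/(L(115) + 25889) = (-43711 - 31569)/(-2/115 + 25889) = -75280/(-2*1/115 + 25889) = -75280/(-2/115 + 25889) = -75280/2977233/115 = -75280*115/2977233 = -8657200/2977233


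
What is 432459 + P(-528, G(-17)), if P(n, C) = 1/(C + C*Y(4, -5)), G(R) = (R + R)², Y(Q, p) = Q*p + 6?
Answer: 6498993851/15028 ≈ 4.3246e+5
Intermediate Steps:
Y(Q, p) = 6 + Q*p
G(R) = 4*R² (G(R) = (2*R)² = 4*R²)
P(n, C) = -1/(13*C) (P(n, C) = 1/(C + C*(6 + 4*(-5))) = 1/(C + C*(6 - 20)) = 1/(C + C*(-14)) = 1/(C - 14*C) = 1/(-13*C) = -1/(13*C))
432459 + P(-528, G(-17)) = 432459 - 1/(13*(4*(-17)²)) = 432459 - 1/(13*(4*289)) = 432459 - 1/13/1156 = 432459 - 1/13*1/1156 = 432459 - 1/15028 = 6498993851/15028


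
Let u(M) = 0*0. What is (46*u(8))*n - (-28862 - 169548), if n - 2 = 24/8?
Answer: 198410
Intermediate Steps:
n = 5 (n = 2 + 24/8 = 2 + 24*(1/8) = 2 + 3 = 5)
u(M) = 0
(46*u(8))*n - (-28862 - 169548) = (46*0)*5 - (-28862 - 169548) = 0*5 - 1*(-198410) = 0 + 198410 = 198410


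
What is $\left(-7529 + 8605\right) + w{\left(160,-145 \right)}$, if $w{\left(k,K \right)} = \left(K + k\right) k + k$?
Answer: $3636$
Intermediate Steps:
$w{\left(k,K \right)} = k + k \left(K + k\right)$ ($w{\left(k,K \right)} = k \left(K + k\right) + k = k + k \left(K + k\right)$)
$\left(-7529 + 8605\right) + w{\left(160,-145 \right)} = \left(-7529 + 8605\right) + 160 \left(1 - 145 + 160\right) = 1076 + 160 \cdot 16 = 1076 + 2560 = 3636$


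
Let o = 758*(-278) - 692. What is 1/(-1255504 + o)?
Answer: -1/1466920 ≈ -6.8170e-7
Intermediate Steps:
o = -211416 (o = -210724 - 692 = -211416)
1/(-1255504 + o) = 1/(-1255504 - 211416) = 1/(-1466920) = -1/1466920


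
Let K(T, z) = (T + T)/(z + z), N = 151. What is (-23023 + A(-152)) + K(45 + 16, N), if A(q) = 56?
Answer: -3467956/151 ≈ -22967.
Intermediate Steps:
K(T, z) = T/z (K(T, z) = (2*T)/((2*z)) = (2*T)*(1/(2*z)) = T/z)
(-23023 + A(-152)) + K(45 + 16, N) = (-23023 + 56) + (45 + 16)/151 = -22967 + 61*(1/151) = -22967 + 61/151 = -3467956/151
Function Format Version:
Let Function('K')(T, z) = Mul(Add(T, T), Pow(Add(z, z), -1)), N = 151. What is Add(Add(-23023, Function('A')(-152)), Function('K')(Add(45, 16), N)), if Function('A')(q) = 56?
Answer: Rational(-3467956, 151) ≈ -22967.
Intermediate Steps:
Function('K')(T, z) = Mul(T, Pow(z, -1)) (Function('K')(T, z) = Mul(Mul(2, T), Pow(Mul(2, z), -1)) = Mul(Mul(2, T), Mul(Rational(1, 2), Pow(z, -1))) = Mul(T, Pow(z, -1)))
Add(Add(-23023, Function('A')(-152)), Function('K')(Add(45, 16), N)) = Add(Add(-23023, 56), Mul(Add(45, 16), Pow(151, -1))) = Add(-22967, Mul(61, Rational(1, 151))) = Add(-22967, Rational(61, 151)) = Rational(-3467956, 151)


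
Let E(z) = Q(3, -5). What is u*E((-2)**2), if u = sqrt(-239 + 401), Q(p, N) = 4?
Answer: 36*sqrt(2) ≈ 50.912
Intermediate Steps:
E(z) = 4
u = 9*sqrt(2) (u = sqrt(162) = 9*sqrt(2) ≈ 12.728)
u*E((-2)**2) = (9*sqrt(2))*4 = 36*sqrt(2)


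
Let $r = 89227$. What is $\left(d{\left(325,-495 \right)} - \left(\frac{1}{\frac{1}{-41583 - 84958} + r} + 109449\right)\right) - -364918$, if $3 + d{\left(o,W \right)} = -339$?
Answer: $\frac{2880606761376821}{11290873806} \approx 2.5513 \cdot 10^{5}$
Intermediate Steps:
$d{\left(o,W \right)} = -342$ ($d{\left(o,W \right)} = -3 - 339 = -342$)
$\left(d{\left(325,-495 \right)} - \left(\frac{1}{\frac{1}{-41583 - 84958} + r} + 109449\right)\right) - -364918 = \left(-342 - \left(\frac{1}{\frac{1}{-41583 - 84958} + 89227} + 109449\right)\right) - -364918 = \left(-342 - \left(\frac{1}{\frac{1}{-126541} + 89227} + 109449\right)\right) + 364918 = \left(-342 - \left(\frac{1}{- \frac{1}{126541} + 89227} + 109449\right)\right) + 364918 = \left(-342 - \left(\frac{1}{\frac{11290873806}{126541}} + 109449\right)\right) + 364918 = \left(-342 - \left(\frac{126541}{11290873806} + 109449\right)\right) + 364918 = \left(-342 - \frac{1235774847319435}{11290873806}\right) + 364918 = - \frac{1239636326161087}{11290873806} + 364918 = \frac{2880606761376821}{11290873806}$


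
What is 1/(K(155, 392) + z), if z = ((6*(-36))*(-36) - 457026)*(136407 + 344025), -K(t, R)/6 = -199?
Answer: -1/215834074806 ≈ -4.6332e-12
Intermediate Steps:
K(t, R) = 1194 (K(t, R) = -6*(-199) = 1194)
z = -215834076000 (z = (-216*(-36) - 457026)*480432 = (7776 - 457026)*480432 = -449250*480432 = -215834076000)
1/(K(155, 392) + z) = 1/(1194 - 215834076000) = 1/(-215834074806) = -1/215834074806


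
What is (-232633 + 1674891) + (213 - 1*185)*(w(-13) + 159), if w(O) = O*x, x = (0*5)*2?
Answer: 1446710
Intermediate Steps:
x = 0 (x = 0*2 = 0)
w(O) = 0 (w(O) = O*0 = 0)
(-232633 + 1674891) + (213 - 1*185)*(w(-13) + 159) = (-232633 + 1674891) + (213 - 1*185)*(0 + 159) = 1442258 + (213 - 185)*159 = 1442258 + 28*159 = 1442258 + 4452 = 1446710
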